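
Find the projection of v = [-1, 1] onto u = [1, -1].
[-1, 1]

The projection of v onto u is proj_u(v) = ((v·u) / (u·u)) · u.
v·u = (-1)*(1) + (1)*(-1) = -2.
u·u = (1)*(1) + (-1)*(-1) = 2.
coefficient = -2 / 2 = -1.
proj_u(v) = -1 · [1, -1] = [-1, 1].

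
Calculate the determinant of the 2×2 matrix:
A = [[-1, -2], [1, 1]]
1

For A = [[a, b], [c, d]], det(A) = a*d - b*c.
det(A) = (-1)*(1) - (-2)*(1) = -1 - -2 = 1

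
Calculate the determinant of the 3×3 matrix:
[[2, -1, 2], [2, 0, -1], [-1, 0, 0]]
-1

Expansion along first row:
det = 2·det([[0,-1],[0,0]]) - -1·det([[2,-1],[-1,0]]) + 2·det([[2,0],[-1,0]])
    = 2·(0·0 - -1·0) - -1·(2·0 - -1·-1) + 2·(2·0 - 0·-1)
    = 2·0 - -1·-1 + 2·0
    = 0 + -1 + 0 = -1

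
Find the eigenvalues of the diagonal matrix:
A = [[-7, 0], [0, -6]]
λ₁ = -7, λ₂ = -6

The characteristic polynomial of A is det(A - λI) = (-7 - λ)(-6 - λ) = 0.
The roots are λ = -7 and λ = -6, so the eigenvalues are the diagonal entries.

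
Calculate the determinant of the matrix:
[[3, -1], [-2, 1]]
1

For a 2×2 matrix [[a, b], [c, d]], det = ad - bc
det = (3)(1) - (-1)(-2) = 3 - 2 = 1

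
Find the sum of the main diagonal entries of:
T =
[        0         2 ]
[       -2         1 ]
tr(T) = 0 + 1 = 1

The trace of a square matrix is the sum of its diagonal entries.
Diagonal entries of T: T[0][0] = 0, T[1][1] = 1.
tr(T) = 0 + 1 = 1.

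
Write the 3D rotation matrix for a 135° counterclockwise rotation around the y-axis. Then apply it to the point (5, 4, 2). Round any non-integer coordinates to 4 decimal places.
R = [[-√2/2, 0, √2/2], [0, 1, 0], [-√2/2, 0, -√2/2]]; R·(5, 4, 2) = (-2.1213, 4.0000, -4.9497)

Rotation matrix for 135° around y-axis:
cos(135°) = -√2/2, sin(135°) = √2/2
R = [[-√2/2, 0, √2/2], [0, 1, 0], [-√2/2, 0, -√2/2]]
Apply to (5, 4, 2): R·[5, 4, 2]ᵀ = (-2.1213, 4.0000, -4.9497)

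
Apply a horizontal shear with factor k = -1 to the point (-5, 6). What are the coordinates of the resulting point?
(-11, 6)

Shear matrix for horizontal shear with factor k = -1:
[[1, -1], [0, 1]]
Result: (-5, 6) → (-11, 6)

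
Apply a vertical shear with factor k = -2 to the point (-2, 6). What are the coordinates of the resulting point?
(-2, 10)

Shear matrix for vertical shear with factor k = -2:
[[1, 0], [-2, 1]]
Result: (-2, 6) → (-2, 10)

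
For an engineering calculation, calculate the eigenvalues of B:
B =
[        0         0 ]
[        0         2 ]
λ = 0, 2

Solve det(B - λI) = 0. For a 2×2 matrix the characteristic equation is λ² - (trace)λ + det = 0.
trace(B) = a + d = 0 + 2 = 2.
det(B) = a*d - b*c = (0)*(2) - (0)*(0) = 0 - 0 = 0.
Characteristic equation: λ² - (2)λ + (0) = 0.
Discriminant = (2)² - 4*(0) = 4 - 0 = 4.
λ = (2 ± √4) / 2 = (2 ± 2) / 2 = 0, 2.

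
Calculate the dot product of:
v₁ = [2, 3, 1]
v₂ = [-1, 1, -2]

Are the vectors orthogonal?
-1, No

The dot product is the sum of products of corresponding components.
v₁·v₂ = (2)*(-1) + (3)*(1) + (1)*(-2) = -2 + 3 - 2 = -1.
Two vectors are orthogonal iff their dot product is 0; here the dot product is -1, so the vectors are not orthogonal.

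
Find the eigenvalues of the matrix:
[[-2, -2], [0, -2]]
λ = -2 and λ = -2

Characteristic equation: det(A - λI) = 0
λ² - (trace)λ + (det) = 0
λ² - (-4)λ + (4) = 0
λ² + 4λ + 4 = 0
Solving: λ = -2, -2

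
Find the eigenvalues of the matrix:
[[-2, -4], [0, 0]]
λ = -2 and λ = 0

Characteristic equation: det(A - λI) = 0
λ² - (trace)λ + (det) = 0
λ² - (-2)λ + (0) = 0
λ² + 2λ + 0 = 0
Solving: λ = -2, 0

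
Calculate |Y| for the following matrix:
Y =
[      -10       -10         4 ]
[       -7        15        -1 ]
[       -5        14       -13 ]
det(Y) = 2578

Expand along row 0 (cofactor expansion): det(Y) = a*(e*i - f*h) - b*(d*i - f*g) + c*(d*h - e*g), where the 3×3 is [[a, b, c], [d, e, f], [g, h, i]].
Minor M_00 = (15)*(-13) - (-1)*(14) = -195 + 14 = -181.
Minor M_01 = (-7)*(-13) - (-1)*(-5) = 91 - 5 = 86.
Minor M_02 = (-7)*(14) - (15)*(-5) = -98 + 75 = -23.
det(Y) = (-10)*(-181) - (-10)*(86) + (4)*(-23) = 1810 + 860 - 92 = 2578.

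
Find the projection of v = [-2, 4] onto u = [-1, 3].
[-7/5, 21/5]

The projection of v onto u is proj_u(v) = ((v·u) / (u·u)) · u.
v·u = (-2)*(-1) + (4)*(3) = 14.
u·u = (-1)*(-1) + (3)*(3) = 10.
coefficient = 14 / 10 = 7/5.
proj_u(v) = 7/5 · [-1, 3] = [-7/5, 21/5].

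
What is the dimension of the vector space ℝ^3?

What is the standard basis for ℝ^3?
Dimension = 3; standard basis = {e_1, e_2, e_3}

ℝ^3 is the space of 3-tuples of real numbers; its dimension is 3.
The standard basis consists of 3 vectors: e_1, e_2, e_3, where e_i is the vector with 1 in position i and 0 elsewhere.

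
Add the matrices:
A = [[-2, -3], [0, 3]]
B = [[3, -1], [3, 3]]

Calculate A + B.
[[1, -4], [3, 6]]

Add corresponding elements:
(-2)+(3)=1
(-3)+(-1)=-4
(0)+(3)=3
(3)+(3)=6
A + B = [[1, -4], [3, 6]]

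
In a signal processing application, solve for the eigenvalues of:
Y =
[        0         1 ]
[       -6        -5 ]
λ = -3, -2

Solve det(Y - λI) = 0. For a 2×2 matrix the characteristic equation is λ² - (trace)λ + det = 0.
trace(Y) = a + d = 0 - 5 = -5.
det(Y) = a*d - b*c = (0)*(-5) - (1)*(-6) = 0 + 6 = 6.
Characteristic equation: λ² - (-5)λ + (6) = 0.
Discriminant = (-5)² - 4*(6) = 25 - 24 = 1.
λ = (-5 ± √1) / 2 = (-5 ± 1) / 2 = -3, -2.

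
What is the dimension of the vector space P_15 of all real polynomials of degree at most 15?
Dimension = 16

A polynomial of degree at most 15 can be written as a₀ + a₁x + a₂x² + … + a_15x^15, with 16 free coefficients a₀, …, a_15.
The set {1, x, x², …, x^15} is a basis: it spans P_15 (every such polynomial is a linear combination of these) and is linearly independent (a polynomial is zero iff all its coefficients are zero).
Therefore dim(P_15) = 15 + 1 = 16.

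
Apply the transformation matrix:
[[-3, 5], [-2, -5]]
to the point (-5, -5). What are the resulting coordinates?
(-10, 35)

Matrix multiplication:
[[-3, 5], [-2, -5]] × [-5, -5]ᵀ
= [-3×-5 + 5×-5, -2×-5 + -5×-5]ᵀ
= [-10.0000, 35.0000]ᵀ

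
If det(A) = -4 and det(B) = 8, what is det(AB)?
-32

Use the multiplicative property of determinants: det(AB) = det(A)*det(B).
det(AB) = (-4)*(8) = -32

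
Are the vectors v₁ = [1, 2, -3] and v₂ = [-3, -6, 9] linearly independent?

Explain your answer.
No, linearly dependent (v₂ = -3·v₁)

Check whether there is a scalar k with v₂ = k·v₁.
Comparing components, k = -3 satisfies -3·[1, 2, -3] = [-3, -6, 9].
Since v₂ is a scalar multiple of v₁, the two vectors are linearly dependent.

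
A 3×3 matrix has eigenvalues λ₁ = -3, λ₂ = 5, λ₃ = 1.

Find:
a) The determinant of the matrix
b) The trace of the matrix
det = -15, trace = 3

Two standard eigenvalue identities:
- det(A) equals the product of the eigenvalues (counted with multiplicity).
- trace(A) equals the sum of the eigenvalues.
det(A) = (-3)*(5)*(1) = -15.
trace(A) = -3 + 5 + 1 = 3.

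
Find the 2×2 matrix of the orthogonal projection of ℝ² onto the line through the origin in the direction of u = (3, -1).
[[9/10, -3/10], [-3/10, 1/10]]

The orthogonal projection onto the line spanned by a nonzero vector u = (a, b) has matrix P = (u uᵀ) / (uᵀ u) = (1/(a² + b²)) · [[a², ab], [ab, b²]].
Here u = (3, -1), so a² + b² = 9 + 1 = 10.
P = (1/10) · [[9, -3], [-3, 1]] = [[9/10, -3/10], [-3/10, 1/10]].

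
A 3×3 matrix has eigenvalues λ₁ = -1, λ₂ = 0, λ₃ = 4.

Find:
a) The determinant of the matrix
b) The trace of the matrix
det = 0, trace = 3

Two standard eigenvalue identities:
- det(A) equals the product of the eigenvalues (counted with multiplicity).
- trace(A) equals the sum of the eigenvalues.
det(A) = (-1)*(0)*(4) = 0.
trace(A) = -1 + 0 + 4 = 3.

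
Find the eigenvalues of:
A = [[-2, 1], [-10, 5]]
λ = 0, 3

Solve det(A - λI) = 0. For a 2×2 matrix this is λ² - (trace)λ + det = 0.
trace(A) = -2 + 5 = 3.
det(A) = (-2)*(5) - (1)*(-10) = -10 + 10 = 0.
Characteristic equation: λ² - (3)λ + (0) = 0.
Discriminant: (3)² - 4*(0) = 9 - 0 = 9.
Roots: λ = (3 ± √9) / 2 = 0, 3.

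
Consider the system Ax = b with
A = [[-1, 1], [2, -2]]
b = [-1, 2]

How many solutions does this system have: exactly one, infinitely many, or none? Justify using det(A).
Infinitely many solutions

det(A) = (-1)*(-2) - (1)*(2) = 0, so A is singular (column 2 is -1 times column 1).
b = [-1, 2] = 1 * column 1 of A, so b lies in the column space of A.
A singular matrix whose right-hand side is in its column space gives a 1-parameter family of solutions — infinitely many.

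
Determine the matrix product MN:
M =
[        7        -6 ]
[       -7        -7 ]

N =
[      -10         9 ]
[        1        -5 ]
MN =
[      -76        93 ]
[       63       -28 ]

Matrix multiplication: (MN)[i][j] = sum over k of M[i][k] * N[k][j].
  (MN)[0][0] = (7)*(-10) + (-6)*(1) = -76
  (MN)[0][1] = (7)*(9) + (-6)*(-5) = 93
  (MN)[1][0] = (-7)*(-10) + (-7)*(1) = 63
  (MN)[1][1] = (-7)*(9) + (-7)*(-5) = -28
MN =
[      -76        93 ]
[       63       -28 ]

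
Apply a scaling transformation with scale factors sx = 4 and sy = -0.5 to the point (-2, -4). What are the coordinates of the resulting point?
(-8, 2.0)

Scaling matrix:
[[4, 0], [0, -0.50]]
Result: (-2 × 4, -4 × -0.5) = (-8, 2.0)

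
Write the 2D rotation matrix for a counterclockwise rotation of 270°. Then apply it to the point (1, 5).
R = [[0, 1], [-1, 0]]; R·(1, 5) = (5, -1)

Rotation matrix formula: R(θ) = [[cos θ, -sin θ], [sin θ, cos θ]]
For θ = 270°:
cos(270°) = 0
sin(270°) = -1
R = [[0, 1], [-1, 0]]
Apply to (1, 5): [0·1 + (1)·5, -1·1 + 0·5] = (5, -1)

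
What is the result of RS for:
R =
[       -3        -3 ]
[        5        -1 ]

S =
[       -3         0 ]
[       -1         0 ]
RS =
[       12         0 ]
[      -14         0 ]

Matrix multiplication: (RS)[i][j] = sum over k of R[i][k] * S[k][j].
  (RS)[0][0] = (-3)*(-3) + (-3)*(-1) = 12
  (RS)[0][1] = (-3)*(0) + (-3)*(0) = 0
  (RS)[1][0] = (5)*(-3) + (-1)*(-1) = -14
  (RS)[1][1] = (5)*(0) + (-1)*(0) = 0
RS =
[       12         0 ]
[      -14         0 ]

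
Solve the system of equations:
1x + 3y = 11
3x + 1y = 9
x = 2, y = 3

Use elimination (row reduction):
Equation 1: 1x + 3y = 11.
Equation 2: 3x + 1y = 9.
Multiply Eq1 by 3 and Eq2 by 1: 3x + 9y = 33;  3x + 1y = 9.
Subtract: (-8)y = -24, so y = 3.
Back-substitute into Eq1: 1x + 3*(3) = 11, so x = 2.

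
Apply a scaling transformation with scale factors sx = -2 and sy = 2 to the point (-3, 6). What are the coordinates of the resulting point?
(6, 12)

Scaling matrix:
[[-2, 0], [0, 2]]
Result: (-3 × -2, 6 × 2) = (6, 12)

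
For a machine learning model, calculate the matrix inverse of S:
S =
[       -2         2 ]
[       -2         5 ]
det(S) = -6
S⁻¹ =
[     -5/6       1/3 ]
[     -1/3       1/3 ]

For a 2×2 matrix S = [[a, b], [c, d]] with det(S) ≠ 0, S⁻¹ = (1/det(S)) * [[d, -b], [-c, a]].
det(S) = (-2)*(5) - (2)*(-2) = -10 + 4 = -6.
S⁻¹ = (1/-6) * [[5, -2], [2, -2]].
Dividing each entry by -6 and reducing:
S⁻¹ =
[     -5/6       1/3 ]
[     -1/3       1/3 ]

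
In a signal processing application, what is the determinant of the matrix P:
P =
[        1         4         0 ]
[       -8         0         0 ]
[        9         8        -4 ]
det(P) = -128

Expand along row 0 (cofactor expansion): det(P) = a*(e*i - f*h) - b*(d*i - f*g) + c*(d*h - e*g), where the 3×3 is [[a, b, c], [d, e, f], [g, h, i]].
Minor M_00 = (0)*(-4) - (0)*(8) = 0 - 0 = 0.
Minor M_01 = (-8)*(-4) - (0)*(9) = 32 - 0 = 32.
Minor M_02 = (-8)*(8) - (0)*(9) = -64 - 0 = -64.
det(P) = (1)*(0) - (4)*(32) + (0)*(-64) = 0 - 128 + 0 = -128.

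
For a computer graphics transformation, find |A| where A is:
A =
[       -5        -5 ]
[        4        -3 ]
det(A) = 35

For a 2×2 matrix [[a, b], [c, d]], det = a*d - b*c.
det(A) = (-5)*(-3) - (-5)*(4) = 15 + 20 = 35.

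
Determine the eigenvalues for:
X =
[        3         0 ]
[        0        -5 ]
λ = -5, 3

Solve det(X - λI) = 0. For a 2×2 matrix the characteristic equation is λ² - (trace)λ + det = 0.
trace(X) = a + d = 3 - 5 = -2.
det(X) = a*d - b*c = (3)*(-5) - (0)*(0) = -15 - 0 = -15.
Characteristic equation: λ² - (-2)λ + (-15) = 0.
Discriminant = (-2)² - 4*(-15) = 4 + 60 = 64.
λ = (-2 ± √64) / 2 = (-2 ± 8) / 2 = -5, 3.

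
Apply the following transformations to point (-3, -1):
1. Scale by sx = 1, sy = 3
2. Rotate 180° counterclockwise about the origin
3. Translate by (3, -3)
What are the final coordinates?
(6, 0)

Step 1: Scale → (-3, -3)
Step 2: Rotate 180° → (3, 3)
Step 3: Translate → (6, 0)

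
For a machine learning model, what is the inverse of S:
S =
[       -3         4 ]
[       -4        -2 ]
det(S) = 22
S⁻¹ =
[    -1/11     -2/11 ]
[     2/11     -3/22 ]

For a 2×2 matrix S = [[a, b], [c, d]] with det(S) ≠ 0, S⁻¹ = (1/det(S)) * [[d, -b], [-c, a]].
det(S) = (-3)*(-2) - (4)*(-4) = 6 + 16 = 22.
S⁻¹ = (1/22) * [[-2, -4], [4, -3]].
Dividing each entry by 22 and reducing:
S⁻¹ =
[    -1/11     -2/11 ]
[     2/11     -3/22 ]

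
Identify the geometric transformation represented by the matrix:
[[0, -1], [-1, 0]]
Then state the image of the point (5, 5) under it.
reflection across the line y = -x; image of (5, 5) is (-5, -5)

This is a symmetric orthogonal matrix with determinant -1, which characterizes a reflection in ℝ².
The matrix [[0, -1], [-1, 0]] represents: reflection across the line y = -x.
Applying it to (5, 5): [0·5 + -1·5, -1·5 + 0·5] = (-5, -5).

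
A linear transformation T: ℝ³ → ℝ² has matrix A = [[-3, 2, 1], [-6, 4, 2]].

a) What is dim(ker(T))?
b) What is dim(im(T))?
dim(ker) = 2, dim(im) = 1

Observe that row 2 = 2 × row 1 (so the rows are linearly dependent).
Thus rank(A) = 1 (only one linearly independent row).
dim(im(T)) = rank(A) = 1.
By the rank-nullity theorem applied to T: ℝ³ → ℝ², rank(A) + nullity(A) = 3 (the domain dimension), so dim(ker(T)) = 3 - 1 = 2.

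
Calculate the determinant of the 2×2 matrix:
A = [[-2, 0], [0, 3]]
-6

For A = [[a, b], [c, d]], det(A) = a*d - b*c.
det(A) = (-2)*(3) - (0)*(0) = -6 - 0 = -6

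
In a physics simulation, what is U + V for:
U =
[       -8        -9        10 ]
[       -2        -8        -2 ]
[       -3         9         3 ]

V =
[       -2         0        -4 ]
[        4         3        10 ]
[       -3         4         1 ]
U + V =
[      -10        -9         6 ]
[        2        -5         8 ]
[       -6        13         4 ]

Matrix addition is elementwise: (U+V)[i][j] = U[i][j] + V[i][j].
  (U+V)[0][0] = (-8) + (-2) = -10
  (U+V)[0][1] = (-9) + (0) = -9
  (U+V)[0][2] = (10) + (-4) = 6
  (U+V)[1][0] = (-2) + (4) = 2
  (U+V)[1][1] = (-8) + (3) = -5
  (U+V)[1][2] = (-2) + (10) = 8
  (U+V)[2][0] = (-3) + (-3) = -6
  (U+V)[2][1] = (9) + (4) = 13
  (U+V)[2][2] = (3) + (1) = 4
U + V =
[      -10        -9         6 ]
[        2        -5         8 ]
[       -6        13         4 ]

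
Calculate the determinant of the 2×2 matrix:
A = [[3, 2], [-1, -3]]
-7

For A = [[a, b], [c, d]], det(A) = a*d - b*c.
det(A) = (3)*(-3) - (2)*(-1) = -9 - -2 = -7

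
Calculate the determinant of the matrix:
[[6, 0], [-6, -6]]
-36

For a 2×2 matrix [[a, b], [c, d]], det = ad - bc
det = (6)(-6) - (0)(-6) = -36 - 0 = -36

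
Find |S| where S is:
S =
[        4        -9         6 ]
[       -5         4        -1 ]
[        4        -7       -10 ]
det(S) = 412

Expand along row 0 (cofactor expansion): det(S) = a*(e*i - f*h) - b*(d*i - f*g) + c*(d*h - e*g), where the 3×3 is [[a, b, c], [d, e, f], [g, h, i]].
Minor M_00 = (4)*(-10) - (-1)*(-7) = -40 - 7 = -47.
Minor M_01 = (-5)*(-10) - (-1)*(4) = 50 + 4 = 54.
Minor M_02 = (-5)*(-7) - (4)*(4) = 35 - 16 = 19.
det(S) = (4)*(-47) - (-9)*(54) + (6)*(19) = -188 + 486 + 114 = 412.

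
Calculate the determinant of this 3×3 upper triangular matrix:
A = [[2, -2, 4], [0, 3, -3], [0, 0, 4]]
24

The determinant of a triangular matrix is the product of its diagonal entries (the off-diagonal entries above the diagonal do not affect it).
det(A) = (2) * (3) * (4) = 24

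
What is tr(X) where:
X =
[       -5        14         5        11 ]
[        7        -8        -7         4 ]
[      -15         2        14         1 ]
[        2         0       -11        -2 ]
tr(X) = -5 - 8 + 14 - 2 = -1

The trace of a square matrix is the sum of its diagonal entries.
Diagonal entries of X: X[0][0] = -5, X[1][1] = -8, X[2][2] = 14, X[3][3] = -2.
tr(X) = -5 - 8 + 14 - 2 = -1.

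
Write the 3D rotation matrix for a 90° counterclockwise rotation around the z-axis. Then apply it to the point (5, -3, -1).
R = [[0, -1, 0], [1, 0, 0], [0, 0, 1]]; R·(5, -3, -1) = (3, 5, -1)

Rotation matrix for 90° around z-axis:
cos(90°) = 0, sin(90°) = 1
R = [[0, -1, 0], [1, 0, 0], [0, 0, 1]]
Apply to (5, -3, -1): R·[5, -3, -1]ᵀ = (3, 5, -1)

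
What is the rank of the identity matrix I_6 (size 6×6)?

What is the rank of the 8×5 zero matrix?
rank(I_6) = 6, rank(0) = 0

The identity I_6 has 6 columns that are the standard basis vectors e_1, …, e_6. These are linearly independent, so all 6 columns are pivots and rank(I_6) = 6.
The 8×5 zero matrix has every entry zero, so every row is the zero row and there are no pivots; rank(0) = 0.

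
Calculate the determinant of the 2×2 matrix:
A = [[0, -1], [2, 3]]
2

For A = [[a, b], [c, d]], det(A) = a*d - b*c.
det(A) = (0)*(3) - (-1)*(2) = 0 - -2 = 2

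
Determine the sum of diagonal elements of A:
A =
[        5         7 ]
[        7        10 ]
tr(A) = 5 + 10 = 15

The trace of a square matrix is the sum of its diagonal entries.
Diagonal entries of A: A[0][0] = 5, A[1][1] = 10.
tr(A) = 5 + 10 = 15.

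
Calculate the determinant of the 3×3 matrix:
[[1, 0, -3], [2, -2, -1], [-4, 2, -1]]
16

Expansion along first row:
det = 1·det([[-2,-1],[2,-1]]) - 0·det([[2,-1],[-4,-1]]) + -3·det([[2,-2],[-4,2]])
    = 1·(-2·-1 - -1·2) - 0·(2·-1 - -1·-4) + -3·(2·2 - -2·-4)
    = 1·4 - 0·-6 + -3·-4
    = 4 + 0 + 12 = 16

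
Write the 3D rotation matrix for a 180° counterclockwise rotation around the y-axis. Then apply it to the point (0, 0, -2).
R = [[-1, 0, 0], [0, 1, 0], [0, 0, -1]]; R·(0, 0, -2) = (0, 0, 2)

Rotation matrix for 180° around y-axis:
cos(180°) = -1, sin(180°) = 0
R = [[-1, 0, 0], [0, 1, 0], [0, 0, -1]]
Apply to (0, 0, -2): R·[0, 0, -2]ᵀ = (0, 0, 2)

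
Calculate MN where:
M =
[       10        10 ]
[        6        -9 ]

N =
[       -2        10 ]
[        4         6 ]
MN =
[       20       160 ]
[      -48         6 ]

Matrix multiplication: (MN)[i][j] = sum over k of M[i][k] * N[k][j].
  (MN)[0][0] = (10)*(-2) + (10)*(4) = 20
  (MN)[0][1] = (10)*(10) + (10)*(6) = 160
  (MN)[1][0] = (6)*(-2) + (-9)*(4) = -48
  (MN)[1][1] = (6)*(10) + (-9)*(6) = 6
MN =
[       20       160 ]
[      -48         6 ]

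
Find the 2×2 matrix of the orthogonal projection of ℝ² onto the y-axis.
[[0, 0], [0, 1]]

The orthogonal projection onto the line spanned by a nonzero vector u = (a, b) has matrix P = (u uᵀ) / (uᵀ u) = (1/(a² + b²)) · [[a², ab], [ab, b²]].
Here u = (0, 1), so a² + b² = 0 + 1 = 1.
P = (1/1) · [[0, 0], [0, 1]] = [[0, 0], [0, 1]].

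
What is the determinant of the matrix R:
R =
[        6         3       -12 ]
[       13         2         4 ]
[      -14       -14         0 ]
det(R) = 2016

Expand along row 0 (cofactor expansion): det(R) = a*(e*i - f*h) - b*(d*i - f*g) + c*(d*h - e*g), where the 3×3 is [[a, b, c], [d, e, f], [g, h, i]].
Minor M_00 = (2)*(0) - (4)*(-14) = 0 + 56 = 56.
Minor M_01 = (13)*(0) - (4)*(-14) = 0 + 56 = 56.
Minor M_02 = (13)*(-14) - (2)*(-14) = -182 + 28 = -154.
det(R) = (6)*(56) - (3)*(56) + (-12)*(-154) = 336 - 168 + 1848 = 2016.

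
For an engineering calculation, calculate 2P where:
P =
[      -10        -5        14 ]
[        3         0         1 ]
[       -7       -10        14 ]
2P =
[      -20       -10        28 ]
[        6         0         2 ]
[      -14       -20        28 ]

Scalar multiplication is elementwise: (2P)[i][j] = 2 * P[i][j].
  (2P)[0][0] = 2 * (-10) = -20
  (2P)[0][1] = 2 * (-5) = -10
  (2P)[0][2] = 2 * (14) = 28
  (2P)[1][0] = 2 * (3) = 6
  (2P)[1][1] = 2 * (0) = 0
  (2P)[1][2] = 2 * (1) = 2
  (2P)[2][0] = 2 * (-7) = -14
  (2P)[2][1] = 2 * (-10) = -20
  (2P)[2][2] = 2 * (14) = 28
2P =
[      -20       -10        28 ]
[        6         0         2 ]
[      -14       -20        28 ]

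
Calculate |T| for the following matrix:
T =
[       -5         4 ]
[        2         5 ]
det(T) = -33

For a 2×2 matrix [[a, b], [c, d]], det = a*d - b*c.
det(T) = (-5)*(5) - (4)*(2) = -25 - 8 = -33.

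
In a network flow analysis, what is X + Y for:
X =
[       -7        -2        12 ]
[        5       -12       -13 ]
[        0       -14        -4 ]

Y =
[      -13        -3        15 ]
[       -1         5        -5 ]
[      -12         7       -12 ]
X + Y =
[      -20        -5        27 ]
[        4        -7       -18 ]
[      -12        -7       -16 ]

Matrix addition is elementwise: (X+Y)[i][j] = X[i][j] + Y[i][j].
  (X+Y)[0][0] = (-7) + (-13) = -20
  (X+Y)[0][1] = (-2) + (-3) = -5
  (X+Y)[0][2] = (12) + (15) = 27
  (X+Y)[1][0] = (5) + (-1) = 4
  (X+Y)[1][1] = (-12) + (5) = -7
  (X+Y)[1][2] = (-13) + (-5) = -18
  (X+Y)[2][0] = (0) + (-12) = -12
  (X+Y)[2][1] = (-14) + (7) = -7
  (X+Y)[2][2] = (-4) + (-12) = -16
X + Y =
[      -20        -5        27 ]
[        4        -7       -18 ]
[      -12        -7       -16 ]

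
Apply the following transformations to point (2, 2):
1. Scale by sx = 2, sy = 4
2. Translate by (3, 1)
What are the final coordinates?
(7, 9)

Step 1: Scale (2, 2) by (sx, sy) = (2, 4) → (4, 8)
Step 2: Translate by (3, 1) → (7, 9)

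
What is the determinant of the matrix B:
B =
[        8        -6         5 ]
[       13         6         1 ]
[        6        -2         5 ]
det(B) = 300

Expand along row 0 (cofactor expansion): det(B) = a*(e*i - f*h) - b*(d*i - f*g) + c*(d*h - e*g), where the 3×3 is [[a, b, c], [d, e, f], [g, h, i]].
Minor M_00 = (6)*(5) - (1)*(-2) = 30 + 2 = 32.
Minor M_01 = (13)*(5) - (1)*(6) = 65 - 6 = 59.
Minor M_02 = (13)*(-2) - (6)*(6) = -26 - 36 = -62.
det(B) = (8)*(32) - (-6)*(59) + (5)*(-62) = 256 + 354 - 310 = 300.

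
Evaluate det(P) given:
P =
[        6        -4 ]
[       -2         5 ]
det(P) = 22

For a 2×2 matrix [[a, b], [c, d]], det = a*d - b*c.
det(P) = (6)*(5) - (-4)*(-2) = 30 - 8 = 22.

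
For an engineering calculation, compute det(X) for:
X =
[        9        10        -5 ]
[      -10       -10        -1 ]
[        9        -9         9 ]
det(X) = -981

Expand along row 0 (cofactor expansion): det(X) = a*(e*i - f*h) - b*(d*i - f*g) + c*(d*h - e*g), where the 3×3 is [[a, b, c], [d, e, f], [g, h, i]].
Minor M_00 = (-10)*(9) - (-1)*(-9) = -90 - 9 = -99.
Minor M_01 = (-10)*(9) - (-1)*(9) = -90 + 9 = -81.
Minor M_02 = (-10)*(-9) - (-10)*(9) = 90 + 90 = 180.
det(X) = (9)*(-99) - (10)*(-81) + (-5)*(180) = -891 + 810 - 900 = -981.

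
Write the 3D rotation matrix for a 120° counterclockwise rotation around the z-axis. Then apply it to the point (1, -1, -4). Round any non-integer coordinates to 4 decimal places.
R = [[-1/2, -√3/2, 0], [√3/2, -1/2, 0], [0, 0, 1]]; R·(1, -1, -4) = (0.3660, 1.3660, -4.0000)

Rotation matrix for 120° around z-axis:
cos(120°) = -1/2, sin(120°) = √3/2
R = [[-1/2, -√3/2, 0], [√3/2, -1/2, 0], [0, 0, 1]]
Apply to (1, -1, -4): R·[1, -1, -4]ᵀ = (0.3660, 1.3660, -4.0000)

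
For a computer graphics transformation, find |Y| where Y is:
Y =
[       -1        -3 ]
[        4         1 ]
det(Y) = 11

For a 2×2 matrix [[a, b], [c, d]], det = a*d - b*c.
det(Y) = (-1)*(1) - (-3)*(4) = -1 + 12 = 11.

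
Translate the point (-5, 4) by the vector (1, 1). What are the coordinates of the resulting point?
(-4, 5)

Translation by (1, 1):
x' = -5 + 1 = -4
y' = 4 + 1 = 5
Homogeneous matrix: [[1, 0, 1], [0, 1, 1], [0, 0, 1]]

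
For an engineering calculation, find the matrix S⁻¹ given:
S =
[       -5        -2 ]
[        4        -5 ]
det(S) = 33
S⁻¹ =
[    -5/33      2/33 ]
[    -4/33     -5/33 ]

For a 2×2 matrix S = [[a, b], [c, d]] with det(S) ≠ 0, S⁻¹ = (1/det(S)) * [[d, -b], [-c, a]].
det(S) = (-5)*(-5) - (-2)*(4) = 25 + 8 = 33.
S⁻¹ = (1/33) * [[-5, 2], [-4, -5]].
Dividing each entry by 33 and reducing:
S⁻¹ =
[    -5/33      2/33 ]
[    -4/33     -5/33 ]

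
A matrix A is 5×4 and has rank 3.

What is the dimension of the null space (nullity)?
1

The rank-nullity theorem for an m×n matrix states:
rank(A) + nullity(A) = n (the number of columns).
Here n = 4 and rank(A) = 3, so nullity(A) = 4 - 3 = 1.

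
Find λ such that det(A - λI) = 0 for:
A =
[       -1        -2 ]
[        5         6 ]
λ = 1, 4

Solve det(A - λI) = 0. For a 2×2 matrix the characteristic equation is λ² - (trace)λ + det = 0.
trace(A) = a + d = -1 + 6 = 5.
det(A) = a*d - b*c = (-1)*(6) - (-2)*(5) = -6 + 10 = 4.
Characteristic equation: λ² - (5)λ + (4) = 0.
Discriminant = (5)² - 4*(4) = 25 - 16 = 9.
λ = (5 ± √9) / 2 = (5 ± 3) / 2 = 1, 4.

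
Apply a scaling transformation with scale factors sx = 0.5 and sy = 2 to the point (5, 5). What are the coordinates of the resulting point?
(2.5, 10)

Scaling matrix:
[[0.50, 0], [0, 2]]
Result: (5 × 0.5, 5 × 2) = (2.5, 10)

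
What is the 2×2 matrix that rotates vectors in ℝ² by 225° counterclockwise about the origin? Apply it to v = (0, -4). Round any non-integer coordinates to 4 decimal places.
R = [[-√2/2, √2/2], [-√2/2, -√2/2]]; R·v = (-2.8284, 2.8284)

A counterclockwise rotation by angle θ in ℝ² has matrix R(θ) = [[cos θ, -sin θ], [sin θ, cos θ]].
For θ = 225°: cos θ = -√2/2, sin θ = -√2/2.
R(225°) = [[-√2/2, √2/2], [-√2/2, -√2/2]].
R·v = [-√2/2·0 + (√2/2)·-4, -√2/2·0 + -√2/2·-4] = (-2.8284, 2.8284).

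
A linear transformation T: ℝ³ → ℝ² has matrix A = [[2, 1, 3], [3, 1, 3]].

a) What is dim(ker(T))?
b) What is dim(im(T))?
dim(ker) = 1, dim(im) = 2

The two rows are not scalar multiples of one another (no single k satisfies row 2 = k × row 1), so they are linearly independent.
Thus rank(A) = 2.
dim(im(T)) = rank(A) = 2.
By the rank-nullity theorem applied to T: ℝ³ → ℝ², rank(A) + nullity(A) = 3 (the domain dimension), so dim(ker(T)) = 3 - 2 = 1.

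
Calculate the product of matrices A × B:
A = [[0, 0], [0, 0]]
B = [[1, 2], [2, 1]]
[[0, 0], [0, 0]]

Matrix multiplication:
C[0][0] = 0×1 + 0×2 = 0
C[0][1] = 0×2 + 0×1 = 0
C[1][0] = 0×1 + 0×2 = 0
C[1][1] = 0×2 + 0×1 = 0
Result: [[0, 0], [0, 0]]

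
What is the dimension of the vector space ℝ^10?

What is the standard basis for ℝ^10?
Dimension = 10; standard basis = {e_1, e_2, e_3, …, e_10}

ℝ^10 is the space of 10-tuples of real numbers; its dimension is 10.
The standard basis consists of 10 vectors: e_1, e_2, e_3, …, e_10, where e_i is the vector with 1 in position i and 0 elsewhere.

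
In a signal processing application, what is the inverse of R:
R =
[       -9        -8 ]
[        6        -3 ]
det(R) = 75
R⁻¹ =
[    -1/25      8/75 ]
[    -2/25     -3/25 ]

For a 2×2 matrix R = [[a, b], [c, d]] with det(R) ≠ 0, R⁻¹ = (1/det(R)) * [[d, -b], [-c, a]].
det(R) = (-9)*(-3) - (-8)*(6) = 27 + 48 = 75.
R⁻¹ = (1/75) * [[-3, 8], [-6, -9]].
Dividing each entry by 75 and reducing:
R⁻¹ =
[    -1/25      8/75 ]
[    -2/25     -3/25 ]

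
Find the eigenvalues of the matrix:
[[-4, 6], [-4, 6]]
λ = 0 and λ = 2

Characteristic equation: det(A - λI) = 0
λ² - (trace)λ + (det) = 0
λ² - (2)λ + (0) = 0
λ² - 2λ + 0 = 0
Solving: λ = 0, 2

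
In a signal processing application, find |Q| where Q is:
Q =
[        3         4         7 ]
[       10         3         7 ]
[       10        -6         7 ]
det(Q) = -441

Expand along row 0 (cofactor expansion): det(Q) = a*(e*i - f*h) - b*(d*i - f*g) + c*(d*h - e*g), where the 3×3 is [[a, b, c], [d, e, f], [g, h, i]].
Minor M_00 = (3)*(7) - (7)*(-6) = 21 + 42 = 63.
Minor M_01 = (10)*(7) - (7)*(10) = 70 - 70 = 0.
Minor M_02 = (10)*(-6) - (3)*(10) = -60 - 30 = -90.
det(Q) = (3)*(63) - (4)*(0) + (7)*(-90) = 189 + 0 - 630 = -441.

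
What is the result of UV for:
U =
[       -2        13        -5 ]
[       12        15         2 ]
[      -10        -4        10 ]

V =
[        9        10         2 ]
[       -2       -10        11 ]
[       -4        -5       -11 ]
UV =
[      -24      -125       194 ]
[       70       -40       167 ]
[     -122      -110      -174 ]

Matrix multiplication: (UV)[i][j] = sum over k of U[i][k] * V[k][j].
  (UV)[0][0] = (-2)*(9) + (13)*(-2) + (-5)*(-4) = -24
  (UV)[0][1] = (-2)*(10) + (13)*(-10) + (-5)*(-5) = -125
  (UV)[0][2] = (-2)*(2) + (13)*(11) + (-5)*(-11) = 194
  (UV)[1][0] = (12)*(9) + (15)*(-2) + (2)*(-4) = 70
  (UV)[1][1] = (12)*(10) + (15)*(-10) + (2)*(-5) = -40
  (UV)[1][2] = (12)*(2) + (15)*(11) + (2)*(-11) = 167
  (UV)[2][0] = (-10)*(9) + (-4)*(-2) + (10)*(-4) = -122
  (UV)[2][1] = (-10)*(10) + (-4)*(-10) + (10)*(-5) = -110
  (UV)[2][2] = (-10)*(2) + (-4)*(11) + (10)*(-11) = -174
UV =
[      -24      -125       194 ]
[       70       -40       167 ]
[     -122      -110      -174 ]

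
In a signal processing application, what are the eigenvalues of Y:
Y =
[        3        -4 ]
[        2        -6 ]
λ = -5, 2

Solve det(Y - λI) = 0. For a 2×2 matrix the characteristic equation is λ² - (trace)λ + det = 0.
trace(Y) = a + d = 3 - 6 = -3.
det(Y) = a*d - b*c = (3)*(-6) - (-4)*(2) = -18 + 8 = -10.
Characteristic equation: λ² - (-3)λ + (-10) = 0.
Discriminant = (-3)² - 4*(-10) = 9 + 40 = 49.
λ = (-3 ± √49) / 2 = (-3 ± 7) / 2 = -5, 2.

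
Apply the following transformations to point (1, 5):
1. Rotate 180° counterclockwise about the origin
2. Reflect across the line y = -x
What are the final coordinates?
(5, 1)

Step 1: Rotate 180° → (-1, -5)
Step 2: Reflect across the line y = -x → (5, 1)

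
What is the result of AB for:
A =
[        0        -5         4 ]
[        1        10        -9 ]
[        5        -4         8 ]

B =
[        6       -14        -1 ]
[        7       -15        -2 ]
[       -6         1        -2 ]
AB =
[      -59        79         2 ]
[      130      -173        -3 ]
[      -46        -2       -13 ]

Matrix multiplication: (AB)[i][j] = sum over k of A[i][k] * B[k][j].
  (AB)[0][0] = (0)*(6) + (-5)*(7) + (4)*(-6) = -59
  (AB)[0][1] = (0)*(-14) + (-5)*(-15) + (4)*(1) = 79
  (AB)[0][2] = (0)*(-1) + (-5)*(-2) + (4)*(-2) = 2
  (AB)[1][0] = (1)*(6) + (10)*(7) + (-9)*(-6) = 130
  (AB)[1][1] = (1)*(-14) + (10)*(-15) + (-9)*(1) = -173
  (AB)[1][2] = (1)*(-1) + (10)*(-2) + (-9)*(-2) = -3
  (AB)[2][0] = (5)*(6) + (-4)*(7) + (8)*(-6) = -46
  (AB)[2][1] = (5)*(-14) + (-4)*(-15) + (8)*(1) = -2
  (AB)[2][2] = (5)*(-1) + (-4)*(-2) + (8)*(-2) = -13
AB =
[      -59        79         2 ]
[      130      -173        -3 ]
[      -46        -2       -13 ]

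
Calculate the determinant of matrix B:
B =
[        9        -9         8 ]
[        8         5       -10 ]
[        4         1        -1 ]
det(B) = 237

Expand along row 0 (cofactor expansion): det(B) = a*(e*i - f*h) - b*(d*i - f*g) + c*(d*h - e*g), where the 3×3 is [[a, b, c], [d, e, f], [g, h, i]].
Minor M_00 = (5)*(-1) - (-10)*(1) = -5 + 10 = 5.
Minor M_01 = (8)*(-1) - (-10)*(4) = -8 + 40 = 32.
Minor M_02 = (8)*(1) - (5)*(4) = 8 - 20 = -12.
det(B) = (9)*(5) - (-9)*(32) + (8)*(-12) = 45 + 288 - 96 = 237.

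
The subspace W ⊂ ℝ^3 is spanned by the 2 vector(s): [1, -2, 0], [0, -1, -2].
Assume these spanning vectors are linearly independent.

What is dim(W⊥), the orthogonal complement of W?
dim(W⊥) = 1

For any subspace W of ℝ^n, dim(W) + dim(W⊥) = n (the whole-space dimension).
Here the given 2 vectors are linearly independent, so dim(W) = 2.
Thus dim(W⊥) = n - dim(W) = 3 - 2 = 1.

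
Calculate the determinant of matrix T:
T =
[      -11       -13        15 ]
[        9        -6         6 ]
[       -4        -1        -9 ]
det(T) = -1896

Expand along row 0 (cofactor expansion): det(T) = a*(e*i - f*h) - b*(d*i - f*g) + c*(d*h - e*g), where the 3×3 is [[a, b, c], [d, e, f], [g, h, i]].
Minor M_00 = (-6)*(-9) - (6)*(-1) = 54 + 6 = 60.
Minor M_01 = (9)*(-9) - (6)*(-4) = -81 + 24 = -57.
Minor M_02 = (9)*(-1) - (-6)*(-4) = -9 - 24 = -33.
det(T) = (-11)*(60) - (-13)*(-57) + (15)*(-33) = -660 - 741 - 495 = -1896.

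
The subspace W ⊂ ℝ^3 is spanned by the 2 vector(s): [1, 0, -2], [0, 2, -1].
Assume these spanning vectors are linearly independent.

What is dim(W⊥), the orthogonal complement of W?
dim(W⊥) = 1

For any subspace W of ℝ^n, dim(W) + dim(W⊥) = n (the whole-space dimension).
Here the given 2 vectors are linearly independent, so dim(W) = 2.
Thus dim(W⊥) = n - dim(W) = 3 - 2 = 1.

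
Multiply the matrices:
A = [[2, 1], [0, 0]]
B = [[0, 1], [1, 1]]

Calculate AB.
[[1, 3], [0, 0]]

Each entry (i,j) of AB = sum over k of A[i][k]*B[k][j].
(AB)[0][0] = (2)*(0) + (1)*(1) = 1
(AB)[0][1] = (2)*(1) + (1)*(1) = 3
(AB)[1][0] = (0)*(0) + (0)*(1) = 0
(AB)[1][1] = (0)*(1) + (0)*(1) = 0
AB = [[1, 3], [0, 0]]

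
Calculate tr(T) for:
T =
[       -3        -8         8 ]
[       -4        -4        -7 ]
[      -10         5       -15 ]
tr(T) = -3 - 4 - 15 = -22

The trace of a square matrix is the sum of its diagonal entries.
Diagonal entries of T: T[0][0] = -3, T[1][1] = -4, T[2][2] = -15.
tr(T) = -3 - 4 - 15 = -22.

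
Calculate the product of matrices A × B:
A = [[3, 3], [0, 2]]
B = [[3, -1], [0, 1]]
[[9, 0], [0, 2]]

Matrix multiplication:
C[0][0] = 3×3 + 3×0 = 9
C[0][1] = 3×-1 + 3×1 = 0
C[1][0] = 0×3 + 2×0 = 0
C[1][1] = 0×-1 + 2×1 = 2
Result: [[9, 0], [0, 2]]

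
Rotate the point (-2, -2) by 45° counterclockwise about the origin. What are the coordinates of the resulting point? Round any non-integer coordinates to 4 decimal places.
(0.0000, -2.8284)

Rotation matrix R(θ) = [[cos θ, -sin θ], [sin θ, cos θ]]; for θ = 45°:
R = [[√2/2, -√2/2], [√2/2, √2/2]]
Result: R × [-2, -2]ᵀ = [√2/2·-2 + (-√2/2)·-2, √2/2·-2 + (√2/2)·-2]ᵀ = (0.0000, -2.8284)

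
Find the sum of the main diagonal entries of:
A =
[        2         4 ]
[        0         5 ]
tr(A) = 2 + 5 = 7

The trace of a square matrix is the sum of its diagonal entries.
Diagonal entries of A: A[0][0] = 2, A[1][1] = 5.
tr(A) = 2 + 5 = 7.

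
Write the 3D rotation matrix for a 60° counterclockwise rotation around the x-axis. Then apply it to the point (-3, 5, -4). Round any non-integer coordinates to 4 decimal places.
R = [[1, 0, 0], [0, 1/2, -√3/2], [0, √3/2, 1/2]]; R·(-3, 5, -4) = (-3.0000, 5.9641, 2.3301)

Rotation matrix for 60° around x-axis:
cos(60°) = 1/2, sin(60°) = √3/2
R = [[1, 0, 0], [0, 1/2, -√3/2], [0, √3/2, 1/2]]
Apply to (-3, 5, -4): R·[-3, 5, -4]ᵀ = (-3.0000, 5.9641, 2.3301)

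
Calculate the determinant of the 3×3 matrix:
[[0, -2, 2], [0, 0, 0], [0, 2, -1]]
0

Expansion along first row:
det = 0·det([[0,0],[2,-1]]) - -2·det([[0,0],[0,-1]]) + 2·det([[0,0],[0,2]])
    = 0·(0·-1 - 0·2) - -2·(0·-1 - 0·0) + 2·(0·2 - 0·0)
    = 0·0 - -2·0 + 2·0
    = 0 + 0 + 0 = 0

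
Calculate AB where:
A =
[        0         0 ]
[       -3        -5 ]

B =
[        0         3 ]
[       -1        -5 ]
AB =
[        0         0 ]
[        5        16 ]

Matrix multiplication: (AB)[i][j] = sum over k of A[i][k] * B[k][j].
  (AB)[0][0] = (0)*(0) + (0)*(-1) = 0
  (AB)[0][1] = (0)*(3) + (0)*(-5) = 0
  (AB)[1][0] = (-3)*(0) + (-5)*(-1) = 5
  (AB)[1][1] = (-3)*(3) + (-5)*(-5) = 16
AB =
[        0         0 ]
[        5        16 ]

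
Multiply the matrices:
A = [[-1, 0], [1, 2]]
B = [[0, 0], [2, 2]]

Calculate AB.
[[0, 0], [4, 4]]

Each entry (i,j) of AB = sum over k of A[i][k]*B[k][j].
(AB)[0][0] = (-1)*(0) + (0)*(2) = 0
(AB)[0][1] = (-1)*(0) + (0)*(2) = 0
(AB)[1][0] = (1)*(0) + (2)*(2) = 4
(AB)[1][1] = (1)*(0) + (2)*(2) = 4
AB = [[0, 0], [4, 4]]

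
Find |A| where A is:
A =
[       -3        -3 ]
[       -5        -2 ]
det(A) = -9

For a 2×2 matrix [[a, b], [c, d]], det = a*d - b*c.
det(A) = (-3)*(-2) - (-3)*(-5) = 6 - 15 = -9.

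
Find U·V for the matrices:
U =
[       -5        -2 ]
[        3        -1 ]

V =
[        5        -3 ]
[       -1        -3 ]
UV =
[      -23        21 ]
[       16        -6 ]

Matrix multiplication: (UV)[i][j] = sum over k of U[i][k] * V[k][j].
  (UV)[0][0] = (-5)*(5) + (-2)*(-1) = -23
  (UV)[0][1] = (-5)*(-3) + (-2)*(-3) = 21
  (UV)[1][0] = (3)*(5) + (-1)*(-1) = 16
  (UV)[1][1] = (3)*(-3) + (-1)*(-3) = -6
UV =
[      -23        21 ]
[       16        -6 ]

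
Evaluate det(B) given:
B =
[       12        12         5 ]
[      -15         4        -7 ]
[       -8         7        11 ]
det(B) = 3403

Expand along row 0 (cofactor expansion): det(B) = a*(e*i - f*h) - b*(d*i - f*g) + c*(d*h - e*g), where the 3×3 is [[a, b, c], [d, e, f], [g, h, i]].
Minor M_00 = (4)*(11) - (-7)*(7) = 44 + 49 = 93.
Minor M_01 = (-15)*(11) - (-7)*(-8) = -165 - 56 = -221.
Minor M_02 = (-15)*(7) - (4)*(-8) = -105 + 32 = -73.
det(B) = (12)*(93) - (12)*(-221) + (5)*(-73) = 1116 + 2652 - 365 = 3403.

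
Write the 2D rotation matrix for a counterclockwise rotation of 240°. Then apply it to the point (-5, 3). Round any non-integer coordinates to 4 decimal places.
R = [[-1/2, √3/2], [-√3/2, -1/2]]; R·(-5, 3) = (5.0981, 2.8301)

Rotation matrix formula: R(θ) = [[cos θ, -sin θ], [sin θ, cos θ]]
For θ = 240°:
cos(240°) = -1/2
sin(240°) = -√3/2
R = [[-1/2, √3/2], [-√3/2, -1/2]]
Apply to (-5, 3): [-1/2·-5 + (√3/2)·3, -√3/2·-5 + -1/2·3] = (5.0981, 2.8301)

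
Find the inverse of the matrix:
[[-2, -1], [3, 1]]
[[1, 1], [-3, -2]]

For [[a,b],[c,d]], inverse = (1/det)·[[d,-b],[-c,a]]
det = -2·1 - -1·3 = 1
Inverse = (1/1)·[[1, 1], [-3, -2]]
        = [[1, 1], [-3, -2]]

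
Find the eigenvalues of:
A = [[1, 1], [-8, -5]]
λ = -3, -1

Solve det(A - λI) = 0. For a 2×2 matrix this is λ² - (trace)λ + det = 0.
trace(A) = 1 - 5 = -4.
det(A) = (1)*(-5) - (1)*(-8) = -5 + 8 = 3.
Characteristic equation: λ² - (-4)λ + (3) = 0.
Discriminant: (-4)² - 4*(3) = 16 - 12 = 4.
Roots: λ = (-4 ± √4) / 2 = -3, -1.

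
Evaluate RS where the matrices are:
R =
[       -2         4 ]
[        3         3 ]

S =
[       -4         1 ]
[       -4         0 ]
RS =
[       -8        -2 ]
[      -24         3 ]

Matrix multiplication: (RS)[i][j] = sum over k of R[i][k] * S[k][j].
  (RS)[0][0] = (-2)*(-4) + (4)*(-4) = -8
  (RS)[0][1] = (-2)*(1) + (4)*(0) = -2
  (RS)[1][0] = (3)*(-4) + (3)*(-4) = -24
  (RS)[1][1] = (3)*(1) + (3)*(0) = 3
RS =
[       -8        -2 ]
[      -24         3 ]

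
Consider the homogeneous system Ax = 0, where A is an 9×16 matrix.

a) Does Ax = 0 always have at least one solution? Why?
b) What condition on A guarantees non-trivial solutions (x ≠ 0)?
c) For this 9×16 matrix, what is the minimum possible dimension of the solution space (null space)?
a) Yes, x = 0 is always a solution. b) When A has linearly dependent columns (rank < n). c) Minimum nullity = 7.

a) x = 0 satisfies A·0 = 0, so the zero vector is always a solution.
b) Non-trivial solutions exist iff the columns of A are linearly dependent, equivalently rank(A) < n (the number of columns).
c) By rank-nullity, rank(A) + nullity(A) = n = 16. Since A has only 9 rows, rank(A) ≤ 9, so nullity(A) ≥ 16 - 9 = 7.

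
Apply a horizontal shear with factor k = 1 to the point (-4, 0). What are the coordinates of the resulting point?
(-4, 0)

Shear matrix for horizontal shear with factor k = 1:
[[1, 1], [0, 1]]
Result: (-4, 0) → (-4, 0)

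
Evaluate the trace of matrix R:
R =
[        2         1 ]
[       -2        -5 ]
tr(R) = 2 - 5 = -3

The trace of a square matrix is the sum of its diagonal entries.
Diagonal entries of R: R[0][0] = 2, R[1][1] = -5.
tr(R) = 2 - 5 = -3.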